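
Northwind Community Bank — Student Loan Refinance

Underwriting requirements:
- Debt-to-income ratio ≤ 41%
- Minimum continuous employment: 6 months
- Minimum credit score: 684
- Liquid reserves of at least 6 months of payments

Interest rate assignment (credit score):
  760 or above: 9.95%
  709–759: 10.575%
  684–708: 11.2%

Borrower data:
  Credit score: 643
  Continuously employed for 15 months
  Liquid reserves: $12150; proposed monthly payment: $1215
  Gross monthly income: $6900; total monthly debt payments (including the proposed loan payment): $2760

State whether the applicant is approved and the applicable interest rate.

Credit score 643 < 684 (below minimum)
Reserves = 12,150/1,215 = 10.0 months ≥ 6
Employment 15 ≥ 6 months
Debt-to-income = 2,760/6,900 = 40% — meets 41% limit
Not all requirements met → denied.

Denied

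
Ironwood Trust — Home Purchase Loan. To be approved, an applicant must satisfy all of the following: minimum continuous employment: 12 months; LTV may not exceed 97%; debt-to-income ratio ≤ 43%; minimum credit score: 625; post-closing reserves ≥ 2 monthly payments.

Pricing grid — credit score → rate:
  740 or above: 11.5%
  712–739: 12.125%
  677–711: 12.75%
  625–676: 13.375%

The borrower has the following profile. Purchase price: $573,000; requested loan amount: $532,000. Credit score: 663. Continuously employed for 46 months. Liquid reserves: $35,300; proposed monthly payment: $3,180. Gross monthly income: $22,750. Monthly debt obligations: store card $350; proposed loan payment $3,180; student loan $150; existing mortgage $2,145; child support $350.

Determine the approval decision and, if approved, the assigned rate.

Approved at 13.375%

Credit score 663 ≥ 625 (meets minimum)
Reserves = 35,300/3,180 = 11.1 months ≥ 2
Total monthly debts = (350 + 3,180 + 150 + 2,145 + 350) = 6,175. DTI: 6,175 ÷ 22,750 = 27.1%, within the 43% cap
LTV: 532,000 ÷ 573,000 = 92.8%, within 97% cap
Employment 46 ≥ 12 months
All requirements met. Score 663 falls in the 625–676 tier → 13.375%.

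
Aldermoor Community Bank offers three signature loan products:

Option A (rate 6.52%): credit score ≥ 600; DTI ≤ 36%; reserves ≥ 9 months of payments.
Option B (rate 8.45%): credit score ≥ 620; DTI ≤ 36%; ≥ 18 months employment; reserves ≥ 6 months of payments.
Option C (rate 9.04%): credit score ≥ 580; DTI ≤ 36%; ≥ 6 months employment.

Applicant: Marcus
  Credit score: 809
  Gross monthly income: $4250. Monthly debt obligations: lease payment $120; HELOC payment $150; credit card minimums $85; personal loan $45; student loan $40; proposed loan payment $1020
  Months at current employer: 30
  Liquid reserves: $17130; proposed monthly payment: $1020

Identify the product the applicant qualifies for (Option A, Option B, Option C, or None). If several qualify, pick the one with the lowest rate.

Option A

Total debts = (120 + 150 + 85 + 45 + 40 + 1,020) = 1,460; DTI = 1,460/4,250 = 34.4%.
Reserves = 17,130/1,020 = 16.8 months.
Option A: score 809 ≥ 600; DTI 34.4% ≤ 36%; reserves 16.8 ≥ 9 mo → qualifies.
Option B: score 809 ≥ 620; DTI 34.4% ≤ 36%; employment 30 ≥ 18 mo; reserves 16.8 ≥ 6 mo → qualifies.
Option C: score 809 ≥ 580; DTI 34.4% ≤ 36%; employment 30 ≥ 6 mo → qualifies.
Qualifying: Option A, Option B, Option C. Lowest rate is 6.52% → Option A.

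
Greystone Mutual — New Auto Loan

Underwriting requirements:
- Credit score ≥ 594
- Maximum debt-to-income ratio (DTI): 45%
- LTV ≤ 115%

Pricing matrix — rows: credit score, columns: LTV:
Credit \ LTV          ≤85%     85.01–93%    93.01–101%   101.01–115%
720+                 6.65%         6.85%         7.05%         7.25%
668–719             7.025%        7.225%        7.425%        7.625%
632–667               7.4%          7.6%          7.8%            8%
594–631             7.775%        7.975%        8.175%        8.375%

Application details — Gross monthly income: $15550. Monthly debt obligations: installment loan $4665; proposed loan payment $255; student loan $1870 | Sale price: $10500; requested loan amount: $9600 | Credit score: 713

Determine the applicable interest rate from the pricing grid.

7.225%

Credit score 713 ≥ 594; Total monthly debts = (4,665 + 255 + 1,870) = 6,790. DTI = 6,790/15,550 = 43.7% ≤ 45%
LTV: 9,600 ÷ 10,500 = 91.4%, within 115% cap
Score 713 is in the 668–719 band; LTV 91.4% is in the 85.01–93% band → 7.225%.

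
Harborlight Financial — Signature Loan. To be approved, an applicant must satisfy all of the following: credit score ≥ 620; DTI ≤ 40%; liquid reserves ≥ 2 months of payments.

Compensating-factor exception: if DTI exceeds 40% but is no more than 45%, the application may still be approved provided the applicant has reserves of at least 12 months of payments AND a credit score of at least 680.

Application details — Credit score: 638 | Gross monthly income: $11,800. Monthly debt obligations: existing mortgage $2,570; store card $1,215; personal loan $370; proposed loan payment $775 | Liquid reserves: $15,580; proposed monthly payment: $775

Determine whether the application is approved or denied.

Credit score 638 ≥ 620 (meets base)
Total debts = (2,570 + 1,215 + 370 + 775) = 4,930. DTI = 4,930/11,800 = 41.8% > 40% — standard DTI limit exceeded.
Reserves: 15,580 ÷ 775 = 20.1 months (meets 2-month minimum)
41.8% falls in the override range (40%–45%), so the compensating-factor test applies.
Reserves 20.1 ≥ 12 months; credit score 638 < 680.
Compensating-factor requirement not fully met.

Denied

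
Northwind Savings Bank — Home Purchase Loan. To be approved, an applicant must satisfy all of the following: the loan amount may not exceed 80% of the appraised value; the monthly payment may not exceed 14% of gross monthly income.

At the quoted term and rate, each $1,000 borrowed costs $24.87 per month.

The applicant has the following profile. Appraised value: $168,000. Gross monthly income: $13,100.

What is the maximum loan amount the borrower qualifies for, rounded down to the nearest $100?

$73,700

Payment cap: 14% × $13,100 = $1,834/month.
At $24.87 per $1,000, that supports 1,834/24.87 × 1,000 ≈ $73,743 → $73,700.
LTV cap: 80% × $168,000 = $134,400 → $134,400.
Binding constraint: payment-to-income.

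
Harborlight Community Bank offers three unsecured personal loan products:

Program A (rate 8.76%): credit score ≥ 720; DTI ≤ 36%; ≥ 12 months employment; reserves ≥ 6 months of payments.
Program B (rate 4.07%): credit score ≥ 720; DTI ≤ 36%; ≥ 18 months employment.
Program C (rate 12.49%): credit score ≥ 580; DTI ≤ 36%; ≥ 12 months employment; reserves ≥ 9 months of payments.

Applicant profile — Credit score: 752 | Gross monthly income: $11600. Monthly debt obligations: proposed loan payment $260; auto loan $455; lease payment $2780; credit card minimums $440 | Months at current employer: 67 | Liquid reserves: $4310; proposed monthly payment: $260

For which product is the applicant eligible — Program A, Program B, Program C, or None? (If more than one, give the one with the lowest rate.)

Total debts = (260 + 455 + 2,780 + 440) = 3,935; DTI = 3,935/11,600 = 33.9%.
Reserves = 4,310/260 = 16.6 months.
Program A: score 752 ≥ 720; DTI 33.9% ≤ 36%; employment 67 ≥ 12 mo; reserves 16.6 ≥ 6 mo → qualifies.
Program B: score 752 ≥ 720; DTI 33.9% ≤ 36%; employment 67 ≥ 18 mo → qualifies.
Program C: score 752 ≥ 580; DTI 33.9% ≤ 36%; employment 67 ≥ 12 mo; reserves 16.6 ≥ 9 mo → qualifies.
Qualifying: Program A, Program B, Program C. Lowest rate is 4.07% → Program B.

Program B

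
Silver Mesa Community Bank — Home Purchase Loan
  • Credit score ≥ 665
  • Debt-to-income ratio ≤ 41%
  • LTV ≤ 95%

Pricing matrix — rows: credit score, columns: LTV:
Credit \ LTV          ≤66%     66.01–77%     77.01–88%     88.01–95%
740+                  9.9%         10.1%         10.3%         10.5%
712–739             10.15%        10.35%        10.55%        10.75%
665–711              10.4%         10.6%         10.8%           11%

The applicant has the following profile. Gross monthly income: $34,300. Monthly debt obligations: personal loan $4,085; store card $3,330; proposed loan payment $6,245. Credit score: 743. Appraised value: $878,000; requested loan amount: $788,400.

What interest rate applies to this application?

10.5%

Credit score 743 ≥ 665; Total monthly debts = (4,085 + 3,330 + 6,245) = 13,660. DTI: 13,660 ÷ 34,300 = 39.8%, within the 41% cap
LTV = 788,400/878,000 = 89.8% ≤ 95%
Credit 743 → row 740+; LTV 89.8% → column 88.01–95%. Grid cell → 10.5%.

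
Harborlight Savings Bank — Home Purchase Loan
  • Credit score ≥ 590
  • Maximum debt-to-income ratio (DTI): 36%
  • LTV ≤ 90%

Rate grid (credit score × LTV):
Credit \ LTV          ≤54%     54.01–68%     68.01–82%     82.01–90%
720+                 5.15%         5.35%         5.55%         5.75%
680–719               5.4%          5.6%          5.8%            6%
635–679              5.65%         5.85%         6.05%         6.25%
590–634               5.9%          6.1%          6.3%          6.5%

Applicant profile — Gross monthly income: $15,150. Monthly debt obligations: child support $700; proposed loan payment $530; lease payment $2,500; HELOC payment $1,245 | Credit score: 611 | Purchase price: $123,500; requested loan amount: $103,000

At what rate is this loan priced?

6.5%

Credit score 611 ≥ 590; Total monthly debts = (700 + 530 + 2,500 + 1,245) = 4,975. Debt-to-income = 4,975/15,150 = 32.8% — meets 36% limit
LTV: 103,000 ÷ 123,500 = 83.4%, within 90% cap
Row: 611 falls in 590–634. Column: 83.4% falls in 82.01–90%. Rate = 6.5%.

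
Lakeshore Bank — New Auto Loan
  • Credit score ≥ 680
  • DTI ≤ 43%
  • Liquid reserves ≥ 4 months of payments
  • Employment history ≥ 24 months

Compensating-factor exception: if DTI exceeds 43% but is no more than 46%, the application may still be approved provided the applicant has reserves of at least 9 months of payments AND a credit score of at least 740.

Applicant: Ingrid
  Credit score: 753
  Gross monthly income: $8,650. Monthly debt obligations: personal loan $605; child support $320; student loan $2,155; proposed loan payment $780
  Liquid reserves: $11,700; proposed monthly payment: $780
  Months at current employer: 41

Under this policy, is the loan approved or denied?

Approved

Credit score 753 ≥ 680 (meets base)
Total debts = (605 + 320 + 2,155 + 780) = 3,860. DTI = 3,860/8,650 = 44.6% > 43% — standard DTI limit exceeded.
Reserves: 11,700 ÷ 780 = 15.0 months (meets 4-month minimum)
Employment 41 ≥ 24 months
DTI 44.6% is within the 43%–46% exception band; checking compensating factors.
Reserves 15.0 ≥ 9 months; credit score 753 ≥ 740.
Both compensating conditions met → exception applies.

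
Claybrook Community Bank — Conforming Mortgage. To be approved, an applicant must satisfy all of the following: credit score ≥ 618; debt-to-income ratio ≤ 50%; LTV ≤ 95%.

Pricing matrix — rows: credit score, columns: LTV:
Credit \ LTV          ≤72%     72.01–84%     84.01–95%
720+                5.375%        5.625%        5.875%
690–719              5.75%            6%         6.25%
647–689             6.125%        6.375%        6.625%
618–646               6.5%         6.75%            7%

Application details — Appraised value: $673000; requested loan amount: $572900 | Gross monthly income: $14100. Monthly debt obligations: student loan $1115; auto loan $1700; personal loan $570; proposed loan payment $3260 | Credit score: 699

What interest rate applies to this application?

6.25%

Credit score 699 ≥ 618; Total monthly debts = (1,115 + 1,700 + 570 + 3,260) = 6,645. DTI = 6,645/14,100 = 47.1% ≤ 50%
Loan-to-value = 572,900/673,000 = 85.1% — pass (95% max)
Credit 699 → row 690–719; LTV 85.1% → column 84.01–95%. Grid cell → 6.25%.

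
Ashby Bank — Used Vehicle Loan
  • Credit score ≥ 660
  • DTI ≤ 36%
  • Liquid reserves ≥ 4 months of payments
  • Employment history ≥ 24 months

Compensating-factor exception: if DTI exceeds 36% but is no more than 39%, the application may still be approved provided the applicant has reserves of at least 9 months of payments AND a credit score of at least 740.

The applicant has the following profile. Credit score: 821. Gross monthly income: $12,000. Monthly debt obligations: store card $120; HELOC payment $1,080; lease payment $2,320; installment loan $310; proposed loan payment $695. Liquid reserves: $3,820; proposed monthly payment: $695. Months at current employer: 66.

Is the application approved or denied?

Credit score 821 ≥ 660 (meets base)
Total debts = (120 + 1,080 + 2,320 + 310 + 695) = 4,525. DTI: 4,525 ÷ 12,000 = 37.7%, over the 36% base limit.
Liquid reserves cover 3,820/695 = 5.5 months — ≥ 4 required
Employment 66 ≥ 24 months
DTI 37.7% is within the 36%–39% exception band; checking compensating factors.
Override check — reserves: 5.5 mo (short of 9); score: 821 (ok).
Override conditions not both satisfied; exception does not apply.

Denied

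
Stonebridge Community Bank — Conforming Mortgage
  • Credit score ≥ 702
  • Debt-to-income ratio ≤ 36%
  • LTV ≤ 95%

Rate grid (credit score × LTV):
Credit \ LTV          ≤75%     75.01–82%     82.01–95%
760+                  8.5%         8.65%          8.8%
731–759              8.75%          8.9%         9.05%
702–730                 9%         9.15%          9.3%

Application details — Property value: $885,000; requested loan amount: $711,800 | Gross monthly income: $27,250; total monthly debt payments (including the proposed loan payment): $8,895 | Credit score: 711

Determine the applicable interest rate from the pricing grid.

Credit score 711 ≥ 702; Debt-to-income = 8,895/27,250 = 32.6% — meets 36% limit
LTV = 711,800/885,000 = 80.4% ≤ 95%
Credit 711 → row 702–730; LTV 80.4% → column 75.01–82%. Grid cell → 9.15%.

9.15%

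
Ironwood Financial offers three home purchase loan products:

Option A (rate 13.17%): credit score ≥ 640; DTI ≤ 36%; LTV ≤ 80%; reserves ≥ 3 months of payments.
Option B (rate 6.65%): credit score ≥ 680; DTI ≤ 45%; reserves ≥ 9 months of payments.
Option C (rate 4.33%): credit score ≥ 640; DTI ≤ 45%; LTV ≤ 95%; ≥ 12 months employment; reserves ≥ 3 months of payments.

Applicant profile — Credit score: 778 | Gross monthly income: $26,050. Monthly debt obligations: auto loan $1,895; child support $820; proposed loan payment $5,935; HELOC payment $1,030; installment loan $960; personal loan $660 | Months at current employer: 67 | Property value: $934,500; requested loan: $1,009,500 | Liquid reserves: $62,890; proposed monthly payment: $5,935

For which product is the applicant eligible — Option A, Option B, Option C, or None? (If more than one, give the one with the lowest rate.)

Total debts = (1,895 + 820 + 5,935 + 1,030 + 960 + 660) = 11,300; DTI = 11,300/26,050 = 43.4%.
LTV = 1,009,500/934,500 = 108%.
Reserves = 62,890/5,935 = 10.6 months.
Option A: score 778 ≥ 640; DTI 43.4% > 36%; LTV 108% > 80%; reserves 10.6 ≥ 3 mo → does not qualify.
Option B: score 778 ≥ 680; DTI 43.4% ≤ 45%; reserves 10.6 ≥ 9 mo → qualifies.
Option C: score 778 ≥ 640; DTI 43.4% ≤ 45%; LTV 108% > 95%; employment 67 ≥ 12 mo; reserves 10.6 ≥ 3 mo → does not qualify.

Option B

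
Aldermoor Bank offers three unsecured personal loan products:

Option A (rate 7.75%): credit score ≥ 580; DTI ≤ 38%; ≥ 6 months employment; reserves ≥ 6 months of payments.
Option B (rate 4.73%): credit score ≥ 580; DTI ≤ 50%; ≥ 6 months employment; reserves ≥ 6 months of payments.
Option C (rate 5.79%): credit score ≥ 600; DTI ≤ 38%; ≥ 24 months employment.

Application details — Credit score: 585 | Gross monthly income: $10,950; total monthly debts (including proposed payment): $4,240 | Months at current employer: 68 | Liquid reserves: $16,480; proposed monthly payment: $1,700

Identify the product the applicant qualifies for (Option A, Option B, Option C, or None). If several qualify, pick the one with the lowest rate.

DTI = 4,240/10,950 = 38.7%.
Reserves = 16,480/1,700 = 9.7 months.
Option A: score 585 ≥ 580; DTI 38.7% > 38%; employment 68 ≥ 6 mo; reserves 9.7 ≥ 6 mo → does not qualify.
Option B: score 585 ≥ 580; DTI 38.7% ≤ 50%; employment 68 ≥ 6 mo; reserves 9.7 ≥ 6 mo → qualifies.
Option C: score 585 < 600; DTI 38.7% > 38%; employment 68 ≥ 24 mo → does not qualify.

Option B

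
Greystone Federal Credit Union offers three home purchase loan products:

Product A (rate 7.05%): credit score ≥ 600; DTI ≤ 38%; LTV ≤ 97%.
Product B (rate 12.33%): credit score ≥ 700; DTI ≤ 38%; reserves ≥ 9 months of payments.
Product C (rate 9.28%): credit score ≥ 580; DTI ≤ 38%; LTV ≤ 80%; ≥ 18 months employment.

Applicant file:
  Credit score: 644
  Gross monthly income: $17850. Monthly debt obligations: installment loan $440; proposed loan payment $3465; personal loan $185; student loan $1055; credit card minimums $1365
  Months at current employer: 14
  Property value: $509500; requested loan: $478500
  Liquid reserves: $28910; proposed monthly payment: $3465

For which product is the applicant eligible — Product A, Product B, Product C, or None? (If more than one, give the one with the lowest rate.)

Total debts = (440 + 3,465 + 185 + 1,055 + 1,365) = 6,510; DTI = 6,510/17,850 = 36.5%.
LTV = 478,500/509,500 = 93.9%.
Reserves = 28,910/3,465 = 8.3 months.
Product A: score 644 ≥ 600; DTI 36.5% ≤ 38%; LTV 93.9% ≤ 97% → qualifies.
Product B: score 644 < 700; DTI 36.5% ≤ 38%; reserves 8.3 < 9 mo → does not qualify.
Product C: score 644 ≥ 580; DTI 36.5% ≤ 38%; LTV 93.9% > 80%; employment 14 < 18 mo → does not qualify.

Product A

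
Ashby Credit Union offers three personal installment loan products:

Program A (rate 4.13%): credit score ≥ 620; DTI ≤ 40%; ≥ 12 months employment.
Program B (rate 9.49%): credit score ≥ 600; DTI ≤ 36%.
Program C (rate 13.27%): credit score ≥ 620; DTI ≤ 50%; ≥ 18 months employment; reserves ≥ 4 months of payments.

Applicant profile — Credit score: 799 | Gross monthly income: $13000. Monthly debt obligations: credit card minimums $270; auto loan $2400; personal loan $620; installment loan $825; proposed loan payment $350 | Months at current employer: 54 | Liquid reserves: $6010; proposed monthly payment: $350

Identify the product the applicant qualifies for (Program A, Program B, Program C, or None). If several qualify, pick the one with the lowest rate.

Total debts = (270 + 2,400 + 620 + 825 + 350) = 4,465; DTI = 4,465/13,000 = 34.3%.
Reserves = 6,010/350 = 17.2 months.
Program A: score 799 ≥ 620; DTI 34.3% ≤ 40%; employment 54 ≥ 12 mo → qualifies.
Program B: score 799 ≥ 600; DTI 34.3% ≤ 36% → qualifies.
Program C: score 799 ≥ 620; DTI 34.3% ≤ 50%; employment 54 ≥ 18 mo; reserves 17.2 ≥ 4 mo → qualifies.
Qualifying: Program A, Program B, Program C. Lowest rate is 4.13% → Program A.

Program A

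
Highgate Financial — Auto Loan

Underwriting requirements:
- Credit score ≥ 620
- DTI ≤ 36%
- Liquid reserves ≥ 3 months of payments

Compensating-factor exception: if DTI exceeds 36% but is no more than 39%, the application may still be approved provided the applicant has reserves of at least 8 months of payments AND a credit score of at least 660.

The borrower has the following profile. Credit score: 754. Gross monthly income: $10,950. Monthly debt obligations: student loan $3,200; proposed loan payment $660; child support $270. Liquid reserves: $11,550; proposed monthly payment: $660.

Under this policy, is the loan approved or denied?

Approved

Credit score 754 ≥ 620 (meets base)
Total debts = (3,200 + 660 + 270) = 4,130. DTI: 4,130 ÷ 10,950 = 37.7%, over the 36% base limit.
Reserves = 11,550/660 = 17.5 months ≥ 3
37.7% falls in the override range (36%–39%), so the compensating-factor test applies.
Reserves 17.5 ≥ 8 months; credit score 754 ≥ 660.
Both compensating conditions met → exception applies.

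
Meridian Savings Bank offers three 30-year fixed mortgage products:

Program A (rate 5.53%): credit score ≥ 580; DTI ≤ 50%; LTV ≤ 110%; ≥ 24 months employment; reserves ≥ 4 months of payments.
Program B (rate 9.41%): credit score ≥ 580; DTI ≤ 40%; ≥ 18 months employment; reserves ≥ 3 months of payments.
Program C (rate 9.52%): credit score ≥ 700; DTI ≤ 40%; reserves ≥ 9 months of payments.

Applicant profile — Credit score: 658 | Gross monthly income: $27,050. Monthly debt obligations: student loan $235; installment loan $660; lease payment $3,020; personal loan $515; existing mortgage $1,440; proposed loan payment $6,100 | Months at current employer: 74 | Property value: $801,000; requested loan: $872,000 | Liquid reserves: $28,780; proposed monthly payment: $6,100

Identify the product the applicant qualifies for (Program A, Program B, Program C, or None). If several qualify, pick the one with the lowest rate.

Total debts = (235 + 660 + 3,020 + 515 + 1,440 + 6,100) = 11,970; DTI = 11,970/27,050 = 44.3%.
LTV = 872,000/801,000 = 108.9%.
Reserves = 28,780/6,100 = 4.7 months.
Program A: score 658 ≥ 580; DTI 44.3% ≤ 50%; LTV 108.9% ≤ 110%; employment 74 ≥ 24 mo; reserves 4.7 ≥ 4 mo → qualifies.
Program B: score 658 ≥ 580; DTI 44.3% > 40%; employment 74 ≥ 18 mo; reserves 4.7 ≥ 3 mo → does not qualify.
Program C: score 658 < 700; DTI 44.3% > 40%; reserves 4.7 < 9 mo → does not qualify.

Program A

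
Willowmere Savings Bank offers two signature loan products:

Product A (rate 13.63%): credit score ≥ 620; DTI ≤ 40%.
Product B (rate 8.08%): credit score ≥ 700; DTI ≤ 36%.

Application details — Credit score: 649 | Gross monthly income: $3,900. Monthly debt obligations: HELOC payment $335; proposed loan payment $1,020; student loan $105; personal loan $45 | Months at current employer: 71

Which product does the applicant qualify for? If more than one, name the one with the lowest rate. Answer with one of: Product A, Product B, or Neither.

Total debts = (335 + 1,020 + 105 + 45) = 1,505; DTI = 1,505/3,900 = 38.6%.
Product A: score 649 ≥ 620; DTI 38.6% ≤ 40% → qualifies.
Product B: score 649 < 700; DTI 38.6% > 36% → does not qualify.

Product A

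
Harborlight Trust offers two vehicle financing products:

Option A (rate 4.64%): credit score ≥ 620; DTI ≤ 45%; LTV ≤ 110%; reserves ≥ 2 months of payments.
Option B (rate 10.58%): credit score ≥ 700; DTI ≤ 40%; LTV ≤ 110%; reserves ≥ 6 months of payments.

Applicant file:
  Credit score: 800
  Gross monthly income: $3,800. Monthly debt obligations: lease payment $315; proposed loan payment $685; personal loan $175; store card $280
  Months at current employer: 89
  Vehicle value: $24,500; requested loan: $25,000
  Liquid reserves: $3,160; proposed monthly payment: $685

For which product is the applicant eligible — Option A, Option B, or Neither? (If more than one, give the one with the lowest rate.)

Total debts = (315 + 685 + 175 + 280) = 1,455; DTI = 1,455/3,800 = 38.3%.
LTV = 25,000/24,500 = 102%.
Reserves = 3,160/685 = 4.6 months.
Option A: score 800 ≥ 620; DTI 38.3% ≤ 45%; LTV 102% ≤ 110%; reserves 4.6 ≥ 2 mo → qualifies.
Option B: score 800 ≥ 700; DTI 38.3% ≤ 40%; LTV 102% ≤ 110%; reserves 4.6 < 6 mo → does not qualify.

Option A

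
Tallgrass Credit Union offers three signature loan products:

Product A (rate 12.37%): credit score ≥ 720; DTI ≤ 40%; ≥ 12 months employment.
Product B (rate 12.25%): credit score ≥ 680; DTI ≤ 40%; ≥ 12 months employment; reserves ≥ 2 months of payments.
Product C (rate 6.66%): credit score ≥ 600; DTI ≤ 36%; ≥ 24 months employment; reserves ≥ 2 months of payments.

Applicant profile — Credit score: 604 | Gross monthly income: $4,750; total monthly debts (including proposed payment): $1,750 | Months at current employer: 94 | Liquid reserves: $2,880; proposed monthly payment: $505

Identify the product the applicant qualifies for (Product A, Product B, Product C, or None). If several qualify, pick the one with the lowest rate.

None

DTI = 1,750/4,750 = 36.8%.
Reserves = 2,880/505 = 5.7 months.
Product A: score 604 < 720; DTI 36.8% ≤ 40%; employment 94 ≥ 12 mo → does not qualify.
Product B: score 604 < 680; DTI 36.8% ≤ 40%; employment 94 ≥ 12 mo; reserves 5.7 ≥ 2 mo → does not qualify.
Product C: score 604 ≥ 600; DTI 36.8% > 36%; employment 94 ≥ 24 mo; reserves 5.7 ≥ 2 mo → does not qualify.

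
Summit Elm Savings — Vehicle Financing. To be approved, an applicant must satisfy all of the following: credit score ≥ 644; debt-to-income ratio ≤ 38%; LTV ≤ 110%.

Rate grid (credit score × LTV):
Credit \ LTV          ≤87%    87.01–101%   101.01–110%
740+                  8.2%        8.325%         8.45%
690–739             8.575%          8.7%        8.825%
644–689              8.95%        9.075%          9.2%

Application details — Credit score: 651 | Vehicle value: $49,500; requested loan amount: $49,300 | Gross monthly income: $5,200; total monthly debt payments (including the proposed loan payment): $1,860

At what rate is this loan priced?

Credit score 651 ≥ 644; DTI: 1,860 ÷ 5,200 = 35.8%, within the 38% cap
Loan-to-value = 49,300/49,500 = 99.6% — pass (110% max)
Credit 651 → row 644–689; LTV 99.6% → column 87.01–101%. Grid cell → 9.075%.

9.075%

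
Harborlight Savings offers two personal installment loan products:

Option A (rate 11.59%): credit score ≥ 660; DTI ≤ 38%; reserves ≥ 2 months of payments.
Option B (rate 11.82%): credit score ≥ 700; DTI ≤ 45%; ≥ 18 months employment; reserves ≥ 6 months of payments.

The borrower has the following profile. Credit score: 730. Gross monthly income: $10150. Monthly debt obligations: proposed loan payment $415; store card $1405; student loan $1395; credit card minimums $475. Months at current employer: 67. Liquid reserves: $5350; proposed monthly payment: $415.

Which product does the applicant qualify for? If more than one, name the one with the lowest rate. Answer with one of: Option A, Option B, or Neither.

Total debts = (415 + 1,405 + 1,395 + 475) = 3,690; DTI = 3,690/10,150 = 36.4%.
Reserves = 5,350/415 = 12.9 months.
Option A: score 730 ≥ 660; DTI 36.4% ≤ 38%; reserves 12.9 ≥ 2 mo → qualifies.
Option B: score 730 ≥ 700; DTI 36.4% ≤ 45%; employment 67 ≥ 18 mo; reserves 12.9 ≥ 6 mo → qualifies.
Qualifying: Option A, Option B. Lowest rate is 11.59% → Option A.

Option A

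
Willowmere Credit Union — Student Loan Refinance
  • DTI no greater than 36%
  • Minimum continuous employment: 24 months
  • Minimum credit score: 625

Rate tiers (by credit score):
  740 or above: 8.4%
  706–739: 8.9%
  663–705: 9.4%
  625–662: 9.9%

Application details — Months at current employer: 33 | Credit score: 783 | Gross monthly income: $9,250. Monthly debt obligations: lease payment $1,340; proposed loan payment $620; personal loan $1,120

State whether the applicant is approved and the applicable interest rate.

Approved at 8.4%

Credit score 783 ≥ 625 (meets minimum)
Employment 33 ≥ 24 months
Total monthly debts = (1,340 + 620 + 1,120) = 3,080. DTI: 3,080 ÷ 9,250 = 33.3%, within the 36% cap
All requirements met. Score 783 falls in the 740 or above tier → 8.4%.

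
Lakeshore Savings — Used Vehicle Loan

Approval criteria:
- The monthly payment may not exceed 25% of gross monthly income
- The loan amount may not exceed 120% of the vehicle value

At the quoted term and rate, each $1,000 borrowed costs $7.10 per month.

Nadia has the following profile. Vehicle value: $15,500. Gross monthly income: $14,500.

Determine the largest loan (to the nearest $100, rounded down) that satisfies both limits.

Payment cap: 25% × $14,500 = $3,625/month.
At $7.10 per $1,000, that supports 3,625/7.10 × 1,000 ≈ $510,563 → $510,500.
LTV cap: 120% × $15,500 = $18,600 → $18,600.
Binding constraint: loan-to-value.

$18,600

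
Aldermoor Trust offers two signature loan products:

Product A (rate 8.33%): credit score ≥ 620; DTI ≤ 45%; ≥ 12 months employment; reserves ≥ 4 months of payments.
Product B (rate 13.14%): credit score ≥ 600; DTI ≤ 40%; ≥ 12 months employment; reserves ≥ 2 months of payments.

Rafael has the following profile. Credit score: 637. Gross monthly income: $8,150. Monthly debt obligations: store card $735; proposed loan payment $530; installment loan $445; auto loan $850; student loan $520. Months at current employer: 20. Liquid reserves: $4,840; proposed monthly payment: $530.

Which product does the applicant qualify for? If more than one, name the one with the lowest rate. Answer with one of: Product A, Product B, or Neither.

Total debts = (735 + 530 + 445 + 850 + 520) = 3,080; DTI = 3,080/8,150 = 37.8%.
Reserves = 4,840/530 = 9.1 months.
Product A: score 637 ≥ 620; DTI 37.8% ≤ 45%; employment 20 ≥ 12 mo; reserves 9.1 ≥ 4 mo → qualifies.
Product B: score 637 ≥ 600; DTI 37.8% ≤ 40%; employment 20 ≥ 12 mo; reserves 9.1 ≥ 2 mo → qualifies.
Qualifying: Product A, Product B. Lowest rate is 8.33% → Product A.

Product A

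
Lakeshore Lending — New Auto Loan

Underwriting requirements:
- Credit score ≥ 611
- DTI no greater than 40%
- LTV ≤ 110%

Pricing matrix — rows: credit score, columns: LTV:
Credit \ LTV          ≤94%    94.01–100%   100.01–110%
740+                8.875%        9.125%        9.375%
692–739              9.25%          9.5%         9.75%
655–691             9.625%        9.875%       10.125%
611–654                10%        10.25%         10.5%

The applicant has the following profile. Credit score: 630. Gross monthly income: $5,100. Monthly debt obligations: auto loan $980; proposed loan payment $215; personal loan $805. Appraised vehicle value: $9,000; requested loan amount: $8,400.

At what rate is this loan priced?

Credit score 630 ≥ 611; Total monthly debts = (980 + 215 + 805) = 2,000. Debt-to-income = 2,000/5,100 = 39.2% — meets 40% limit
Loan-to-value = 8,400/9,000 = 93.3% — pass (110% max)
Credit 630 → row 611–654; LTV 93.3% → column ≤94%. Grid cell → 10%.

10%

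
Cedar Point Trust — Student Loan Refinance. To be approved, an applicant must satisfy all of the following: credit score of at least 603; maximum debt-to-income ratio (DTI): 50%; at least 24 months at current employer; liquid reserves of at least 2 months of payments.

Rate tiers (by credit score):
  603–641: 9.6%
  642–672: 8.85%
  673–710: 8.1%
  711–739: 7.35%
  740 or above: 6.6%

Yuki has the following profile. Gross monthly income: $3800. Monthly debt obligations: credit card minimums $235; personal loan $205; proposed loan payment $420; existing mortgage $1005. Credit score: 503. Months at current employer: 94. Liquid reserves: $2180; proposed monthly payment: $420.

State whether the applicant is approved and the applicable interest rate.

Credit score 503 < 603 (below minimum)
Employment 94 ≥ 24 months
Reserves = 2,180/420 = 5.2 months ≥ 2
Total monthly debts = (235 + 205 + 420 + 1,005) = 1,865. Debt-to-income = 1,865/3,800 = 49.1% — meets 50% limit
Not all requirements met → denied.

Denied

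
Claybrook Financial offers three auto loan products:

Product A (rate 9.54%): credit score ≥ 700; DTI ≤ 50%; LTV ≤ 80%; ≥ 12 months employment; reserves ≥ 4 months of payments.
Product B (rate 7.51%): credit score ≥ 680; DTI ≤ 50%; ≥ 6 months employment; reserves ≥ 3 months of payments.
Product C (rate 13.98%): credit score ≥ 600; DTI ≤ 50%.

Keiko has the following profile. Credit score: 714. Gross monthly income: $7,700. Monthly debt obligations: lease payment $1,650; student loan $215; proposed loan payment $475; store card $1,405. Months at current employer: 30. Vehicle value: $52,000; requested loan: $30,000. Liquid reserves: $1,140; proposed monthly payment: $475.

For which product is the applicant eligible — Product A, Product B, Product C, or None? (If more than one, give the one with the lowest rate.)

Total debts = (1,650 + 215 + 475 + 1,405) = 3,745; DTI = 3,745/7,700 = 48.6%.
LTV = 30,000/52,000 = 57.7%.
Reserves = 1,140/475 = 2.4 months.
Product A: score 714 ≥ 700; DTI 48.6% ≤ 50%; LTV 57.7% ≤ 80%; employment 30 ≥ 12 mo; reserves 2.4 < 4 mo → does not qualify.
Product B: score 714 ≥ 680; DTI 48.6% ≤ 50%; employment 30 ≥ 6 mo; reserves 2.4 < 3 mo → does not qualify.
Product C: score 714 ≥ 600; DTI 48.6% ≤ 50% → qualifies.

Product C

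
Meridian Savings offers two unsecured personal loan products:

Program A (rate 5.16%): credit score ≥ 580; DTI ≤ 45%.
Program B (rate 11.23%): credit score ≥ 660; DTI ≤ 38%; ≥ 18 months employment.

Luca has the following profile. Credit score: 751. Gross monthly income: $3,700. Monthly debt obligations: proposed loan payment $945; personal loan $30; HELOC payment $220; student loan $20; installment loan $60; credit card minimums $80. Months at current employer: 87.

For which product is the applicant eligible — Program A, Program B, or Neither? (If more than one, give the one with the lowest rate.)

Total debts = (945 + 30 + 220 + 20 + 60 + 80) = 1,355; DTI = 1,355/3,700 = 36.6%.
Program A: score 751 ≥ 580; DTI 36.6% ≤ 45% → qualifies.
Program B: score 751 ≥ 660; DTI 36.6% ≤ 38%; employment 87 ≥ 18 mo → qualifies.
Qualifying: Program A, Program B. Lowest rate is 5.16% → Program A.

Program A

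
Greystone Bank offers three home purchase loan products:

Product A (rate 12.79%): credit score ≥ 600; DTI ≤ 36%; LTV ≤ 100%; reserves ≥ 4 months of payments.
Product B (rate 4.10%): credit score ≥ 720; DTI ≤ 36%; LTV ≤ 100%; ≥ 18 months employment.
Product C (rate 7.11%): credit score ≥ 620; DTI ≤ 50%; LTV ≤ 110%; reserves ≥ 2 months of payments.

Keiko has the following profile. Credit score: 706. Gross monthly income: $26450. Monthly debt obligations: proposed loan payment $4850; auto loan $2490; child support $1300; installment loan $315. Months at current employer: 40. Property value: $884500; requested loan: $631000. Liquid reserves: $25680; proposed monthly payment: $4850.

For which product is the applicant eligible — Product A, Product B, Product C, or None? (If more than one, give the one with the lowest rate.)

Product C

Total debts = (4,850 + 2,490 + 1,300 + 315) = 8,955; DTI = 8,955/26,450 = 33.9%.
LTV = 631,000/884,500 = 71.3%.
Reserves = 25,680/4,850 = 5.3 months.
Product A: score 706 ≥ 600; DTI 33.9% ≤ 36%; LTV 71.3% ≤ 100%; reserves 5.3 ≥ 4 mo → qualifies.
Product B: score 706 < 720; DTI 33.9% ≤ 36%; LTV 71.3% ≤ 100%; employment 40 ≥ 18 mo → does not qualify.
Product C: score 706 ≥ 620; DTI 33.9% ≤ 50%; LTV 71.3% ≤ 110%; reserves 5.3 ≥ 2 mo → qualifies.
Qualifying: Product A, Product C. Lowest rate is 7.11% → Product C.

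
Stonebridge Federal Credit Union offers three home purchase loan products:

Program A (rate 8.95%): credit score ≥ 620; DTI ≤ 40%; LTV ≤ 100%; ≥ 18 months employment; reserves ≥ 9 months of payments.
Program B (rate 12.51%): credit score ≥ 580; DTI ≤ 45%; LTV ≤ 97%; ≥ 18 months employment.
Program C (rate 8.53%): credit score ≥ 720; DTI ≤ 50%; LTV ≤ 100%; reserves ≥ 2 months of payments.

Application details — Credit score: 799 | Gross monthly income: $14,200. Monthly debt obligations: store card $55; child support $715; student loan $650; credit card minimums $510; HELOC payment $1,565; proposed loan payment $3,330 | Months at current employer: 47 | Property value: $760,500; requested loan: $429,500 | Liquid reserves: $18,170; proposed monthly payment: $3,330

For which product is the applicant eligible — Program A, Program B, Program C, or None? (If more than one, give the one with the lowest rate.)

Program C

Total debts = (55 + 715 + 650 + 510 + 1,565 + 3,330) = 6,825; DTI = 6,825/14,200 = 48.1%.
LTV = 429,500/760,500 = 56.5%.
Reserves = 18,170/3,330 = 5.5 months.
Program A: score 799 ≥ 620; DTI 48.1% > 40%; LTV 56.5% ≤ 100%; employment 47 ≥ 18 mo; reserves 5.5 < 9 mo → does not qualify.
Program B: score 799 ≥ 580; DTI 48.1% > 45%; LTV 56.5% ≤ 97%; employment 47 ≥ 18 mo → does not qualify.
Program C: score 799 ≥ 720; DTI 48.1% ≤ 50%; LTV 56.5% ≤ 100%; reserves 5.5 ≥ 2 mo → qualifies.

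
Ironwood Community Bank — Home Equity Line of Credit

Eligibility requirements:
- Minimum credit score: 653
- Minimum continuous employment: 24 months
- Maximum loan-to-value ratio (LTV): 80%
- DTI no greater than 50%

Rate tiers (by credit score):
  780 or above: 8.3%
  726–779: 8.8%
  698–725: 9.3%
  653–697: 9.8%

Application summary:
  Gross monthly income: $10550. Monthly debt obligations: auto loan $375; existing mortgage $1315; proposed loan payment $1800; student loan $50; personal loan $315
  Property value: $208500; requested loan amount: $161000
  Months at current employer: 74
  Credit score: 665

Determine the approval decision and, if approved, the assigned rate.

Credit score 665 ≥ 653 (meets minimum)
Total monthly debts = (375 + 1,315 + 1,800 + 50 + 315) = 3,855. DTI: 3,855 ÷ 10,550 = 36.5%, within the 50% cap
Loan-to-value = 161,000/208,500 = 77.2% — pass (80% max)
Employment 74 ≥ 24 months
All requirements met. Score 665 falls in the 653–697 tier → 9.8%.

Approved at 9.8%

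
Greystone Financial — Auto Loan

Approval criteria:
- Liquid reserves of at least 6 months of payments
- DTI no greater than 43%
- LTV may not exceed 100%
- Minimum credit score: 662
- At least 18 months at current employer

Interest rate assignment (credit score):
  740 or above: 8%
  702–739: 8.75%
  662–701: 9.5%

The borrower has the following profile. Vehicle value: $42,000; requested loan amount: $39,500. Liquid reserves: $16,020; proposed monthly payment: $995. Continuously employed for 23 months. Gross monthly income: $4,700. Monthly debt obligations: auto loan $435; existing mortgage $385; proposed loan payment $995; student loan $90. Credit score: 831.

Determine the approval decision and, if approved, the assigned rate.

Approved at 8%

Credit score 831 ≥ 662 (meets minimum)
Loan-to-value = 39,500/42,000 = 94% — pass (100% max)
Total monthly debts = (435 + 385 + 995 + 90) = 1,905. DTI: 1,905 ÷ 4,700 = 40.5%, within the 43% cap
Liquid reserves cover 16,020/995 = 16.1 months — ≥ 6 required
Employment 23 ≥ 18 months
All requirements met. Score 831 falls in the 740 or above tier → 8%.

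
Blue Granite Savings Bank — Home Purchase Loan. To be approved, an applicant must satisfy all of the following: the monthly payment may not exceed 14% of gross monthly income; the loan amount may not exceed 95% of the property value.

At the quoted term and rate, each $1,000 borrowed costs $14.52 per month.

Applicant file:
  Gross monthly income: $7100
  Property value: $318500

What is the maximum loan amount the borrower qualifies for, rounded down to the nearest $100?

Payment cap: 14% × $7,100 = $994/month.
At $14.52 per $1,000, that supports 994/14.52 × 1,000 ≈ $68,457 → $68,400.
LTV cap: 95% × $318,500 = $302,575 → $302,500.
Binding constraint: payment-to-income.

$68,400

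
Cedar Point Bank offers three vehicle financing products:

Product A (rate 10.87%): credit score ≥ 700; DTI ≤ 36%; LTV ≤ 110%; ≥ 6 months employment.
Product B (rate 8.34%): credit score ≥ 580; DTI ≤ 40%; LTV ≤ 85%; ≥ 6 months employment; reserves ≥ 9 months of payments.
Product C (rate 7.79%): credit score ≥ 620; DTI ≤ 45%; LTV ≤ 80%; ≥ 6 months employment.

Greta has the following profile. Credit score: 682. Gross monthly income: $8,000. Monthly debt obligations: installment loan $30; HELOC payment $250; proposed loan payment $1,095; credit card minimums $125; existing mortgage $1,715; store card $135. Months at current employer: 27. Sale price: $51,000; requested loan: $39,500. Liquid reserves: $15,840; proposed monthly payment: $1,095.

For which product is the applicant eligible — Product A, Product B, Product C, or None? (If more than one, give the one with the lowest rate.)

Total debts = (30 + 250 + 1,095 + 125 + 1,715 + 135) = 3,350; DTI = 3,350/8,000 = 41.9%.
LTV = 39,500/51,000 = 77.5%.
Reserves = 15,840/1,095 = 14.5 months.
Product A: score 682 < 700; DTI 41.9% > 36%; LTV 77.5% ≤ 110%; employment 27 ≥ 6 mo → does not qualify.
Product B: score 682 ≥ 580; DTI 41.9% > 40%; LTV 77.5% ≤ 85%; employment 27 ≥ 6 mo; reserves 14.5 ≥ 9 mo → does not qualify.
Product C: score 682 ≥ 620; DTI 41.9% ≤ 45%; LTV 77.5% ≤ 80%; employment 27 ≥ 6 mo → qualifies.

Product C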